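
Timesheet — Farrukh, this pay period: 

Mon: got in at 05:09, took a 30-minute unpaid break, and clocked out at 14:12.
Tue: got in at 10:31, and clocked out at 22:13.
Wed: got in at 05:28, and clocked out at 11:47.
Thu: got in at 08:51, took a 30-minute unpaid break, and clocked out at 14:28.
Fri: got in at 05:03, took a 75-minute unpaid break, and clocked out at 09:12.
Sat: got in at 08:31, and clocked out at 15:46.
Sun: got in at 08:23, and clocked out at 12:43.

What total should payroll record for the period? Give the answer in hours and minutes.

Mon: 05:09–14:12 = 9 h 3 min; less 30 min break → 8 h 33 min
Tue: 10:31–22:13 = 11 h 42 min
Wed: 05:28–11:47 = 6 h 19 min
Thu: 08:51–14:28 = 5 h 37 min; less 30 min break → 5 h 7 min
Fri: 05:03–09:12 = 4 h 9 min; less 75 min break → 2 h 54 min
Sat: 08:31–15:46 = 7 h 15 min
Sun: 08:23–12:43 = 4 h 20 min
Total: 8 h 33 min + 11 h 42 min + 6 h 19 min + 5 h 7 min + 2 h 54 min + 7 h 15 min + 4 h 20 min = 46 h 10 min.

46 h 10 min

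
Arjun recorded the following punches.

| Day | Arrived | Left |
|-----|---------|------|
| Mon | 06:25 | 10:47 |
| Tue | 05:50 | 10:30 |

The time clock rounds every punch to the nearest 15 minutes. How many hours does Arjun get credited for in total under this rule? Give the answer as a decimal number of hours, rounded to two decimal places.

Mon: in 06:25→06:30, out 10:47→10:45; 4 h 15 min
Tue: in 05:50→05:45, out 10:30→10:30; 4 h 45 min
Total credited: 9 h 0 min.

9.00 hours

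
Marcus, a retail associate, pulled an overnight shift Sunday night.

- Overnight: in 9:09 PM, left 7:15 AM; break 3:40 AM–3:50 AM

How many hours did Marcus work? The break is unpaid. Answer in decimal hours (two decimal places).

Overnight: 9:09 PM → midnight = 2 h 51 min; midnight → 7:15 AM = 7 h 15 min; span 10 h 6 min; less 10 min break → 9 h 56 min

9.93 hours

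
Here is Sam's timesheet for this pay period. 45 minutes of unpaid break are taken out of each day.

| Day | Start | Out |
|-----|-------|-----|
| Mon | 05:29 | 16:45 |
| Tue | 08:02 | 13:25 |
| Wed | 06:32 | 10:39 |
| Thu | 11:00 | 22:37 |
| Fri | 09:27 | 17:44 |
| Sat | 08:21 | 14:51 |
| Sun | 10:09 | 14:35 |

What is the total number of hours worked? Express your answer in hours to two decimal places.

Mon: 05:29–16:45 = 11 h 16 min; less 45 min break → 10 h 31 min
Tue: 08:02–13:25 = 5 h 23 min; less 45 min break → 4 h 38 min
Wed: 06:32–10:39 = 4 h 7 min; less 45 min break → 3 h 22 min
Thu: 11:00–22:37 = 11 h 37 min; less 45 min break → 10 h 52 min
Fri: 09:27–17:44 = 8 h 17 min; less 45 min break → 7 h 32 min
Sat: 08:21–14:51 = 6 h 30 min; less 45 min break → 5 h 45 min
Sun: 10:09–14:35 = 4 h 26 min; less 45 min break → 3 h 41 min
Total: 10 h 31 min + 4 h 38 min + 3 h 22 min + 10 h 52 min + 7 h 32 min + 5 h 45 min + 3 h 41 min = 46 h 21 min.

46.35 hours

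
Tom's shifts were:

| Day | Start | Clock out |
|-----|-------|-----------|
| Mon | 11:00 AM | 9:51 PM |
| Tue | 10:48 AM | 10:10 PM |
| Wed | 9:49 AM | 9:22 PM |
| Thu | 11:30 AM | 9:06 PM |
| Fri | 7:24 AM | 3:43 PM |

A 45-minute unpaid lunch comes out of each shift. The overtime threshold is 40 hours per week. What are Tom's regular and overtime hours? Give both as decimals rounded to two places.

Mon: 11:00 AM–9:51 PM = 10 h 51 min; less 45 min break → 10 h 6 min
Tue: 10:48 AM–10:10 PM = 11 h 22 min; less 45 min break → 10 h 37 min
Wed: 9:49 AM–9:22 PM = 11 h 33 min; less 45 min break → 10 h 48 min
Thu: 11:30 AM–9:06 PM = 9 h 36 min; less 45 min break → 8 h 51 min
Fri: 7:24 AM–3:43 PM = 8 h 19 min; less 45 min break → 7 h 34 min
Total worked: 47 h 56 min = 47.93 h.
Threshold 40 h → overtime 7 h 56 min, regular 40 h 0 min.

Regular 40.00 hours, overtime 7.93 hours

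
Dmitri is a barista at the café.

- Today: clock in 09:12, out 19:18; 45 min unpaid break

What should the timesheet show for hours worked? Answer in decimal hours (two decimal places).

Today: 09:12–19:18 = 10 h 6 min; less 45 min break → 9 h 21 min

9.35 hours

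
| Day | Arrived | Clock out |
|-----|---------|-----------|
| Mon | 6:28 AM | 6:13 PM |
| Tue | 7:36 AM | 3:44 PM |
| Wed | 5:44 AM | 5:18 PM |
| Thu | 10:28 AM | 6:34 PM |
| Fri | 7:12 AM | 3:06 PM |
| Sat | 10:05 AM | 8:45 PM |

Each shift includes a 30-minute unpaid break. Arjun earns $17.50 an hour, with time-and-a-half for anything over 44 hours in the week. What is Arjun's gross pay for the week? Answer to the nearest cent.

Mon: 6:28 AM–6:13 PM = 11 h 45 min; less 30 min break → 11 h 15 min
Tue: 7:36 AM–3:44 PM = 8 h 8 min; less 30 min break → 7 h 38 min
Wed: 5:44 AM–5:18 PM = 11 h 34 min; less 30 min break → 11 h 4 min
Thu: 10:28 AM–6:34 PM = 8 h 6 min; less 30 min break → 7 h 36 min
Fri: 7:12 AM–3:06 PM = 7 h 54 min; less 30 min break → 7 h 24 min
Sat: 10:05 AM–8:45 PM = 10 h 40 min; less 30 min break → 10 h 10 min
Total worked: 55 h 7 min = 3307 min.
Regular 44 h 0 min = 2640 min at $17.50/h; overtime 11 h 7 min = 667 min at $26.25/h.
Pay = (2640 × $17.50 + 667 × $26.25) ÷ 60 = $1061.81.

$1061.81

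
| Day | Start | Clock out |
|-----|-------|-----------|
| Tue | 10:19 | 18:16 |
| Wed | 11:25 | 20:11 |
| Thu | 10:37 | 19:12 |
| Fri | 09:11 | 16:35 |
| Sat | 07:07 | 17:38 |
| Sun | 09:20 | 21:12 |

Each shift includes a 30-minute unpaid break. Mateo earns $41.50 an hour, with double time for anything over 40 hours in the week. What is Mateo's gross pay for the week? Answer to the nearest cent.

$2662.92

Tue: 10:19–18:16 = 7 h 57 min; less 30 min break → 7 h 27 min
Wed: 11:25–20:11 = 8 h 46 min; less 30 min break → 8 h 16 min
Thu: 10:37–19:12 = 8 h 35 min; less 30 min break → 8 h 5 min
Fri: 09:11–16:35 = 7 h 24 min; less 30 min break → 6 h 54 min
Sat: 07:07–17:38 = 10 h 31 min; less 30 min break → 10 h 1 min
Sun: 09:20–21:12 = 11 h 52 min; less 30 min break → 11 h 22 min
Total worked: 52 h 5 min = 3125 min.
Regular 40 h 0 min = 2400 min at $41.50/h; overtime 12 h 5 min = 725 min at $83.00/h.
Pay = (2400 × $41.50 + 725 × $83.00) ÷ 60 = $2662.92.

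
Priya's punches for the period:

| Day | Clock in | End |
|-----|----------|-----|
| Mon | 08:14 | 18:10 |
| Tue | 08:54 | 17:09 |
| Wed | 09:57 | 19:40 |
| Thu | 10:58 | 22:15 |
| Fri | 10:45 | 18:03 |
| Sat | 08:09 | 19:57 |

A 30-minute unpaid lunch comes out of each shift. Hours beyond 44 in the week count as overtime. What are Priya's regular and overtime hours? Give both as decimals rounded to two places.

Mon: 08:14–18:10 = 9 h 56 min; less 30 min break → 9 h 26 min
Tue: 08:54–17:09 = 8 h 15 min; less 30 min break → 7 h 45 min
Wed: 09:57–19:40 = 9 h 43 min; less 30 min break → 9 h 13 min
Thu: 10:58–22:15 = 11 h 17 min; less 30 min break → 10 h 47 min
Fri: 10:45–18:03 = 7 h 18 min; less 30 min break → 6 h 48 min
Sat: 08:09–19:57 = 11 h 48 min; less 30 min break → 11 h 18 min
Total worked: 55 h 17 min = 55.28 h.
Threshold 44 h → overtime 11 h 17 min, regular 44 h 0 min.

Regular 44.00 hours, overtime 11.28 hours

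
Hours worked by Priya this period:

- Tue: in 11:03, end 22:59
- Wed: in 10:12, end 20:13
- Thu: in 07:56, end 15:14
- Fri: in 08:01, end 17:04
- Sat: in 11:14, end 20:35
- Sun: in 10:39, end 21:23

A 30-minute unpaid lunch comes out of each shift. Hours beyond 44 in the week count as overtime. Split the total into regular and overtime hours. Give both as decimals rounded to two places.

Tue: 11:03–22:59 = 11 h 56 min; less 30 min break → 11 h 26 min
Wed: 10:12–20:13 = 10 h 1 min; less 30 min break → 9 h 31 min
Thu: 07:56–15:14 = 7 h 18 min; less 30 min break → 6 h 48 min
Fri: 08:01–17:04 = 9 h 3 min; less 30 min break → 8 h 33 min
Sat: 11:14–20:35 = 9 h 21 min; less 30 min break → 8 h 51 min
Sun: 10:39–21:23 = 10 h 44 min; less 30 min break → 10 h 14 min
Total worked: 55 h 23 min = 55.38 h.
Threshold 44 h → overtime 11 h 23 min, regular 44 h 0 min.

Regular 44.00 hours, overtime 11.38 hours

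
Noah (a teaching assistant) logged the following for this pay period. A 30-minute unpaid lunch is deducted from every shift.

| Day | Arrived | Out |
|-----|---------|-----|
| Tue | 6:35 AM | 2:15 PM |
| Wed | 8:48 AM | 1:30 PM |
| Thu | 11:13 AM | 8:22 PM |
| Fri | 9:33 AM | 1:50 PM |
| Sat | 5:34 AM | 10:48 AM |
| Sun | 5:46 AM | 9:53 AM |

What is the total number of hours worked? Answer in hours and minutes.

Tue: 6:35 AM–2:15 PM = 7 h 40 min; less 30 min break → 7 h 10 min
Wed: 8:48 AM–1:30 PM = 4 h 42 min; less 30 min break → 4 h 12 min
Thu: 11:13 AM–8:22 PM = 9 h 9 min; less 30 min break → 8 h 39 min
Fri: 9:33 AM–1:50 PM = 4 h 17 min; less 30 min break → 3 h 47 min
Sat: 5:34 AM–10:48 AM = 5 h 14 min; less 30 min break → 4 h 44 min
Sun: 5:46 AM–9:53 AM = 4 h 7 min; less 30 min break → 3 h 37 min
Total: 7 h 10 min + 4 h 12 min + 8 h 39 min + 3 h 47 min + 4 h 44 min + 3 h 37 min = 32 h 9 min.

32 h 9 min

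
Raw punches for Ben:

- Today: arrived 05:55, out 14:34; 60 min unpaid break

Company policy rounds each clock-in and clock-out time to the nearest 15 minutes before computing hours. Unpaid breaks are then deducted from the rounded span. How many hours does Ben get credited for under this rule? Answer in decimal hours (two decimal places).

7.50 hours

Today: in 05:55→06:00, out 14:34→14:30; 8 h 30 min − 60 min = 7 h 30 min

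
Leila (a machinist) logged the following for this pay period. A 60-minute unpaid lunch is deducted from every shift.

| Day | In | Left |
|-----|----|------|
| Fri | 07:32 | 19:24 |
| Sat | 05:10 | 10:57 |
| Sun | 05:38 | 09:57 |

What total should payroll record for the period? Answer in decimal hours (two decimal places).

Fri: 07:32–19:24 = 11 h 52 min; less 60 min break → 10 h 52 min
Sat: 05:10–10:57 = 5 h 47 min; less 60 min break → 4 h 47 min
Sun: 05:38–09:57 = 4 h 19 min; less 60 min break → 3 h 19 min
Total: 10 h 52 min + 4 h 47 min + 3 h 19 min = 18 h 58 min.

18.97 hours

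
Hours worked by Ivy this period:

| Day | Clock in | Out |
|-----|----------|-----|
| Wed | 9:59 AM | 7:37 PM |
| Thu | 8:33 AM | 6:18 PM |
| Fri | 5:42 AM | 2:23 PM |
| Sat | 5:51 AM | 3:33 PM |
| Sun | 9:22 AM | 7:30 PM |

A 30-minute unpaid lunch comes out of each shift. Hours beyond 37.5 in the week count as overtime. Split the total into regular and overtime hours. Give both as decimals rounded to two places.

Regular 37.50 hours, overtime 7.90 hours

Wed: 9:59 AM–7:37 PM = 9 h 38 min; less 30 min break → 9 h 8 min
Thu: 8:33 AM–6:18 PM = 9 h 45 min; less 30 min break → 9 h 15 min
Fri: 5:42 AM–2:23 PM = 8 h 41 min; less 30 min break → 8 h 11 min
Sat: 5:51 AM–3:33 PM = 9 h 42 min; less 30 min break → 9 h 12 min
Sun: 9:22 AM–7:30 PM = 10 h 8 min; less 30 min break → 9 h 38 min
Total worked: 45 h 24 min = 45.40 h.
Threshold 37.5 h → overtime 7 h 54 min, regular 37 h 30 min.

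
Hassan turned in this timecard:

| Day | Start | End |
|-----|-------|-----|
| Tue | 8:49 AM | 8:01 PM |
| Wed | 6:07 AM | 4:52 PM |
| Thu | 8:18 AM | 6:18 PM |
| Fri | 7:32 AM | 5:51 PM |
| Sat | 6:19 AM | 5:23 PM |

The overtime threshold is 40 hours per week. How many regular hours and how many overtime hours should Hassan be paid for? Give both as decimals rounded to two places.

Regular 40.00 hours, overtime 13.33 hours

Tue: 8:49 AM–8:01 PM = 11 h 12 min
Wed: 6:07 AM–4:52 PM = 10 h 45 min
Thu: 8:18 AM–6:18 PM = 10 h 0 min
Fri: 7:32 AM–5:51 PM = 10 h 19 min
Sat: 6:19 AM–5:23 PM = 11 h 4 min
Total worked: 53 h 20 min = 53.33 h.
Threshold 40 h → overtime 13 h 20 min, regular 40 h 0 min.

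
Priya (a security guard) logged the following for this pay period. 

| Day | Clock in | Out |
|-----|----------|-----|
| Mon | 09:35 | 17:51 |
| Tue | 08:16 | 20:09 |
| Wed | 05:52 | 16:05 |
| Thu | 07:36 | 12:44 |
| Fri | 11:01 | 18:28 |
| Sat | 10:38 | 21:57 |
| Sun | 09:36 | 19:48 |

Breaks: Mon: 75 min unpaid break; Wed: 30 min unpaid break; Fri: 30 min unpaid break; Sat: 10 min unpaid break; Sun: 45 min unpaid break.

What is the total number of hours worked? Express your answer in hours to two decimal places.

Mon: 09:35–17:51 = 8 h 16 min; less 75 min break → 7 h 1 min
Tue: 08:16–20:09 = 11 h 53 min
Wed: 05:52–16:05 = 10 h 13 min; less 30 min break → 9 h 43 min
Thu: 07:36–12:44 = 5 h 8 min
Fri: 11:01–18:28 = 7 h 27 min; less 30 min break → 6 h 57 min
Sat: 10:38–21:57 = 11 h 19 min; less 10 min break → 11 h 9 min
Sun: 09:36–19:48 = 10 h 12 min; less 45 min break → 9 h 27 min
Total: 7 h 1 min + 11 h 53 min + 9 h 43 min + 5 h 8 min + 6 h 57 min + 11 h 9 min + 9 h 27 min = 61 h 18 min.

61.30 hours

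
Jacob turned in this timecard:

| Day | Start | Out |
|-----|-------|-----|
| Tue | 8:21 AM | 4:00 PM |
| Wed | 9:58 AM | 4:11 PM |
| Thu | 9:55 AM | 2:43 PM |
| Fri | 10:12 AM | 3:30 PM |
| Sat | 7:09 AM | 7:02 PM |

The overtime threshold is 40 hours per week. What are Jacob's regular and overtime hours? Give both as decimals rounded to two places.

Tue: 8:21 AM–4:00 PM = 7 h 39 min
Wed: 9:58 AM–4:11 PM = 6 h 13 min
Thu: 9:55 AM–2:43 PM = 4 h 48 min
Fri: 10:12 AM–3:30 PM = 5 h 18 min
Sat: 7:09 AM–7:02 PM = 11 h 53 min
Total worked: 35 h 51 min = 35.85 h.
Threshold 40 h → overtime 0 h 0 min, regular 35 h 51 min.

Regular 35.85 hours, overtime 0.00 hours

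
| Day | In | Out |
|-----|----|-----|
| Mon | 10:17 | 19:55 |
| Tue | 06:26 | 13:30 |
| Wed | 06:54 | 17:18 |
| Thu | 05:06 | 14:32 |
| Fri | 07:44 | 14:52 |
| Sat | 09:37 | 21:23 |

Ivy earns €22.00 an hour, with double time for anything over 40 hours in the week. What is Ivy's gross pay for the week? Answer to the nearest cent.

€1559.07

Mon: 10:17–19:55 = 9 h 38 min
Tue: 06:26–13:30 = 7 h 4 min
Wed: 06:54–17:18 = 10 h 24 min
Thu: 05:06–14:32 = 9 h 26 min
Fri: 07:44–14:52 = 7 h 8 min
Sat: 09:37–21:23 = 11 h 46 min
Total worked: 55 h 26 min = 3326 min.
Regular 40 h 0 min = 2400 min at €22.00/h; overtime 15 h 26 min = 926 min at €44.00/h.
Pay = (2400 × €22.00 + 926 × €44.00) ÷ 60 = €1559.07.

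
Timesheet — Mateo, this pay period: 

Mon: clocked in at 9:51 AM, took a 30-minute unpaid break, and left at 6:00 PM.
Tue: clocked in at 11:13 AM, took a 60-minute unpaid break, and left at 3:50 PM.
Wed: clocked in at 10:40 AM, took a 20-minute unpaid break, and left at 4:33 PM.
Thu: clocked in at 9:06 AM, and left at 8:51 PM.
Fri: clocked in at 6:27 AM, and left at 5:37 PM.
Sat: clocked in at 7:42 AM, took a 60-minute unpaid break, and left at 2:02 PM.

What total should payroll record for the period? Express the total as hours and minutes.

45 h 4 min

Mon: 9:51 AM–6:00 PM = 8 h 9 min; less 30 min break → 7 h 39 min
Tue: 11:13 AM–3:50 PM = 4 h 37 min; less 60 min break → 3 h 37 min
Wed: 10:40 AM–4:33 PM = 5 h 53 min; less 20 min break → 5 h 33 min
Thu: 9:06 AM–8:51 PM = 11 h 45 min
Fri: 6:27 AM–5:37 PM = 11 h 10 min
Sat: 7:42 AM–2:02 PM = 6 h 20 min; less 60 min break → 5 h 20 min
Total: 7 h 39 min + 3 h 37 min + 5 h 33 min + 11 h 45 min + 11 h 10 min + 5 h 20 min = 45 h 4 min.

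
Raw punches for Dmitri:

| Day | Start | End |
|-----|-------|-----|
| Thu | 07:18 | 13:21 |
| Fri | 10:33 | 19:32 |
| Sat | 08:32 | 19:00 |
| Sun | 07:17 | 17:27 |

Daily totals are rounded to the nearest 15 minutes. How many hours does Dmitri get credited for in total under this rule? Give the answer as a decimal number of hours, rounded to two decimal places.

Thu: 07:18–13:21 = 6 h 3 min → rounds to 6 h 0 min
Fri: 10:33–19:32 = 8 h 59 min → rounds to 9 h 0 min
Sat: 08:32–19:00 = 10 h 28 min → rounds to 10 h 30 min
Sun: 07:17–17:27 = 10 h 10 min → rounds to 10 h 15 min
Total credited: 35 h 45 min.

35.75 hours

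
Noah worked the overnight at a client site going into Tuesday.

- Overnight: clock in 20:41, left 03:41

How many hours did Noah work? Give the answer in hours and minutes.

7 h 0 min

Overnight: 20:41 → midnight = 3 h 19 min; midnight → 03:41 = 3 h 41 min; span 7 h 0 min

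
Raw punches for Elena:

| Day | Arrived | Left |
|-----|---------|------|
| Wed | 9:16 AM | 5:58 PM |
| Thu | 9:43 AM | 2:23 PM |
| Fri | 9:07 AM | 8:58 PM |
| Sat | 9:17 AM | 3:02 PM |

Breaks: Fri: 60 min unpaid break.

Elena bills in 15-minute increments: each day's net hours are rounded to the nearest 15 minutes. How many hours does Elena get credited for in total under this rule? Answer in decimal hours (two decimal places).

30.00 hours

Wed: 9:16 AM–5:58 PM = 8 h 42 min → rounds to 8 h 45 min
Thu: 9:43 AM–2:23 PM = 4 h 40 min → rounds to 4 h 45 min
Fri: 9:07 AM–8:58 PM = 11 h 51 min − 60 min = 10 h 51 min → rounds to 10 h 45 min
Sat: 9:17 AM–3:02 PM = 5 h 45 min → rounds to 5 h 45 min
Total credited: 30 h 0 min.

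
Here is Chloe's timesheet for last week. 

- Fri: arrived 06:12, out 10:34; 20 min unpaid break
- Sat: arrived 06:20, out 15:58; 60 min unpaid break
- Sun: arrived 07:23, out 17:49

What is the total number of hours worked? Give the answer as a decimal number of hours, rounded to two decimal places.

Fri: 06:12–10:34 = 4 h 22 min; less 20 min break → 4 h 2 min
Sat: 06:20–15:58 = 9 h 38 min; less 60 min break → 8 h 38 min
Sun: 07:23–17:49 = 10 h 26 min
Total: 4 h 2 min + 8 h 38 min + 10 h 26 min = 23 h 6 min.

23.10 hours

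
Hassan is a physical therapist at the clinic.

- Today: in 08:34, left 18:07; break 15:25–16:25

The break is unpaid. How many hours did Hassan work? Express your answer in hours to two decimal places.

8.55 hours

Today: 08:34–18:07 = 9 h 33 min; less 60 min break → 8 h 33 min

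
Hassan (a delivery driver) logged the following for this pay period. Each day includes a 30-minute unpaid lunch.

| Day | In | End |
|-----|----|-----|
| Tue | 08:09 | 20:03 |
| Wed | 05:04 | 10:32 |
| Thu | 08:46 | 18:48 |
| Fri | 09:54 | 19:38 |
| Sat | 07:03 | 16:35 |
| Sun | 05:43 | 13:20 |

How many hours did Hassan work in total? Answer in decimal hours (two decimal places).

51.28 hours

Tue: 08:09–20:03 = 11 h 54 min; less 30 min break → 11 h 24 min
Wed: 05:04–10:32 = 5 h 28 min; less 30 min break → 4 h 58 min
Thu: 08:46–18:48 = 10 h 2 min; less 30 min break → 9 h 32 min
Fri: 09:54–19:38 = 9 h 44 min; less 30 min break → 9 h 14 min
Sat: 07:03–16:35 = 9 h 32 min; less 30 min break → 9 h 2 min
Sun: 05:43–13:20 = 7 h 37 min; less 30 min break → 7 h 7 min
Total: 11 h 24 min + 4 h 58 min + 9 h 32 min + 9 h 14 min + 9 h 2 min + 7 h 7 min = 51 h 17 min.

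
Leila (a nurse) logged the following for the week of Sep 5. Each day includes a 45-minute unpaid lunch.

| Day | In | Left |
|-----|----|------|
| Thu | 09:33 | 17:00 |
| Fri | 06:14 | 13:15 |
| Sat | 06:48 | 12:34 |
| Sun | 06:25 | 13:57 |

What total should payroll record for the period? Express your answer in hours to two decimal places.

24.77 hours

Thu: 09:33–17:00 = 7 h 27 min; less 45 min break → 6 h 42 min
Fri: 06:14–13:15 = 7 h 1 min; less 45 min break → 6 h 16 min
Sat: 06:48–12:34 = 5 h 46 min; less 45 min break → 5 h 1 min
Sun: 06:25–13:57 = 7 h 32 min; less 45 min break → 6 h 47 min
Total: 6 h 42 min + 6 h 16 min + 5 h 1 min + 6 h 47 min = 24 h 46 min.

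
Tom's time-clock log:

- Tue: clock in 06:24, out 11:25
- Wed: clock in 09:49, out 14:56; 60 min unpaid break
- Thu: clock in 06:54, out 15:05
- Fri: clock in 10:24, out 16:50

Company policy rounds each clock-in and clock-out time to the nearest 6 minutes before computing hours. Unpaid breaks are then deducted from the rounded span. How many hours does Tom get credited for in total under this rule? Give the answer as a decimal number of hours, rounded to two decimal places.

23.70 hours

Tue: in 06:24→06:24, out 11:25→11:24; 5 h 0 min
Wed: in 09:49→09:48, out 14:56→14:54; 5 h 6 min − 60 min = 4 h 6 min
Thu: in 06:54→06:54, out 15:05→15:06; 8 h 12 min
Fri: in 10:24→10:24, out 16:50→16:48; 6 h 24 min
Total credited: 23 h 42 min.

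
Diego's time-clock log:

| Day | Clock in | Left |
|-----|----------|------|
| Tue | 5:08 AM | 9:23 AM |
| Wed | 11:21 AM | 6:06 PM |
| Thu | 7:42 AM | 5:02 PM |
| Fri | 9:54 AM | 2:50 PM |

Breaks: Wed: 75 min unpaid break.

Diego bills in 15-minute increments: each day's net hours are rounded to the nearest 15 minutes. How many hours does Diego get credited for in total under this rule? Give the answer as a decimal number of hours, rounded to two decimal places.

Tue: 5:08 AM–9:23 AM = 4 h 15 min → rounds to 4 h 15 min
Wed: 11:21 AM–6:06 PM = 6 h 45 min − 75 min = 5 h 30 min → rounds to 5 h 30 min
Thu: 7:42 AM–5:02 PM = 9 h 20 min → rounds to 9 h 15 min
Fri: 9:54 AM–2:50 PM = 4 h 56 min → rounds to 5 h 0 min
Total credited: 24 h 0 min.

24.00 hours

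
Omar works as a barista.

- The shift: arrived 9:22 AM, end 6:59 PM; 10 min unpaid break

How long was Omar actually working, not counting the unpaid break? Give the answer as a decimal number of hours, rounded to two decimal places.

9.45 hours

The shift: 9:22 AM–6:59 PM = 9 h 37 min; less 10 min break → 9 h 27 min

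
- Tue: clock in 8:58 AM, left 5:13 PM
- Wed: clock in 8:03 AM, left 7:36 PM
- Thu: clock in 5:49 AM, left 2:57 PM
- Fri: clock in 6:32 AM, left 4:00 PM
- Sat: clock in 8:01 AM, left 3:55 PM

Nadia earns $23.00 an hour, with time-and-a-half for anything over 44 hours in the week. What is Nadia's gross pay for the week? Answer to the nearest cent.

Tue: 8:58 AM–5:13 PM = 8 h 15 min
Wed: 8:03 AM–7:36 PM = 11 h 33 min
Thu: 5:49 AM–2:57 PM = 9 h 8 min
Fri: 6:32 AM–4:00 PM = 9 h 28 min
Sat: 8:01 AM–3:55 PM = 7 h 54 min
Total worked: 46 h 18 min = 2778 min.
Regular 44 h 0 min = 2640 min at $23.00/h; overtime 2 h 18 min = 138 min at $34.50/h.
Pay = (2640 × $23.00 + 138 × $34.50) ÷ 60 = $1091.35.

$1091.35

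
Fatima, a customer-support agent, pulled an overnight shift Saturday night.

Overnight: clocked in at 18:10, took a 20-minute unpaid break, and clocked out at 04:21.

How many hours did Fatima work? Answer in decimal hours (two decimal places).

9.85 hours

Overnight: 18:10 → midnight = 5 h 50 min; midnight → 04:21 = 4 h 21 min; span 10 h 11 min; less 20 min break → 9 h 51 min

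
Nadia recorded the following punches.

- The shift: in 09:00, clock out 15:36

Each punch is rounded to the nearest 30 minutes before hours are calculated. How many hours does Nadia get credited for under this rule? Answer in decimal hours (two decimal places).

The shift: in 09:00→09:00, out 15:36→15:30; 6 h 30 min

6.50 hours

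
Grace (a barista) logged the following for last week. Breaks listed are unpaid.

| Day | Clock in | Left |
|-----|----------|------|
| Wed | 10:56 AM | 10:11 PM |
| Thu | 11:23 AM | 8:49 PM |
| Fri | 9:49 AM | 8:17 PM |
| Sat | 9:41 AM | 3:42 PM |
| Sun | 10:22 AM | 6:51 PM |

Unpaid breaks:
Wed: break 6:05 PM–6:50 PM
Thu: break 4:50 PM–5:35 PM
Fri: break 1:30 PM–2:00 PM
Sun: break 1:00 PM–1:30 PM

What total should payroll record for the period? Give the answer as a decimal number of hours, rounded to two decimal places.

43.15 hours

Wed: 10:56 AM–10:11 PM = 11 h 15 min; less 45 min break → 10 h 30 min
Thu: 11:23 AM–8:49 PM = 9 h 26 min; less 45 min break → 8 h 41 min
Fri: 9:49 AM–8:17 PM = 10 h 28 min; less 30 min break → 9 h 58 min
Sat: 9:41 AM–3:42 PM = 6 h 1 min
Sun: 10:22 AM–6:51 PM = 8 h 29 min; less 30 min break → 7 h 59 min
Total: 10 h 30 min + 8 h 41 min + 9 h 58 min + 6 h 1 min + 7 h 59 min = 43 h 9 min.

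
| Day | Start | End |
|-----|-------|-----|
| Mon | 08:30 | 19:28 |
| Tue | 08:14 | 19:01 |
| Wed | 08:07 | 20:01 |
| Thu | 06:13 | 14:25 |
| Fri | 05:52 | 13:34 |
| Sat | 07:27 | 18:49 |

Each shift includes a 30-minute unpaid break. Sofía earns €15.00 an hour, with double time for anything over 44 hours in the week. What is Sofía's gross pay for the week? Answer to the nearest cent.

€1077.50

Mon: 08:30–19:28 = 10 h 58 min; less 30 min break → 10 h 28 min
Tue: 08:14–19:01 = 10 h 47 min; less 30 min break → 10 h 17 min
Wed: 08:07–20:01 = 11 h 54 min; less 30 min break → 11 h 24 min
Thu: 06:13–14:25 = 8 h 12 min; less 30 min break → 7 h 42 min
Fri: 05:52–13:34 = 7 h 42 min; less 30 min break → 7 h 12 min
Sat: 07:27–18:49 = 11 h 22 min; less 30 min break → 10 h 52 min
Total worked: 57 h 55 min = 3475 min.
Regular 44 h 0 min = 2640 min at €15.00/h; overtime 13 h 55 min = 835 min at €30.00/h.
Pay = (2640 × €15.00 + 835 × €30.00) ÷ 60 = €1077.50.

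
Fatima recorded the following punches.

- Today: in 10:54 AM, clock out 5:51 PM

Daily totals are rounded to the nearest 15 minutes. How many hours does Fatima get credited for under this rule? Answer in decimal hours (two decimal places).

7.00 hours

Today: 10:54 AM–5:51 PM = 6 h 57 min → rounds to 7 h 0 min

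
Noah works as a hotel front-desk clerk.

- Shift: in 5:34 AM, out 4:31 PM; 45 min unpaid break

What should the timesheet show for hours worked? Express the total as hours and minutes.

Shift: 5:34 AM–4:31 PM = 10 h 57 min; less 45 min break → 10 h 12 min

10 h 12 min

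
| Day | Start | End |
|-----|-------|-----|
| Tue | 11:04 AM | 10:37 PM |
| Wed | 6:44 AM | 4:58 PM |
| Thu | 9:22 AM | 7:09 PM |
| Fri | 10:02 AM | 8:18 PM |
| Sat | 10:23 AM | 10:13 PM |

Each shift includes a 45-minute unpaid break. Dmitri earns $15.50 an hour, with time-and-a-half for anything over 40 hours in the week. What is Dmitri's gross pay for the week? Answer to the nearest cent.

Tue: 11:04 AM–10:37 PM = 11 h 33 min; less 45 min break → 10 h 48 min
Wed: 6:44 AM–4:58 PM = 10 h 14 min; less 45 min break → 9 h 29 min
Thu: 9:22 AM–7:09 PM = 9 h 47 min; less 45 min break → 9 h 2 min
Fri: 10:02 AM–8:18 PM = 10 h 16 min; less 45 min break → 9 h 31 min
Sat: 10:23 AM–10:13 PM = 11 h 50 min; less 45 min break → 11 h 5 min
Total worked: 49 h 55 min = 2995 min.
Regular 40 h 0 min = 2400 min at $15.50/h; overtime 9 h 55 min = 595 min at $23.25/h.
Pay = (2400 × $15.50 + 595 × $23.25) ÷ 60 = $850.56.

$850.56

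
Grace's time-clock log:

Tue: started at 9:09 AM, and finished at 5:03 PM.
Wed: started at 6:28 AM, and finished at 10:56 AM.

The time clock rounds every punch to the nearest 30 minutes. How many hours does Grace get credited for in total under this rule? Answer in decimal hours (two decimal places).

12.50 hours

Tue: in 9:09 AM→9:00 AM, out 5:03 PM→5:00 PM; 8 h 0 min
Wed: in 6:28 AM→6:30 AM, out 10:56 AM→11:00 AM; 4 h 30 min
Total credited: 12 h 30 min.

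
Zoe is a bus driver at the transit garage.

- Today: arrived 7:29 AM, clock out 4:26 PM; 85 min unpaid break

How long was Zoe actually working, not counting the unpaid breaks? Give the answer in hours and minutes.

Today: 7:29 AM–4:26 PM = 8 h 57 min; less 85 min break → 7 h 32 min

7 h 32 min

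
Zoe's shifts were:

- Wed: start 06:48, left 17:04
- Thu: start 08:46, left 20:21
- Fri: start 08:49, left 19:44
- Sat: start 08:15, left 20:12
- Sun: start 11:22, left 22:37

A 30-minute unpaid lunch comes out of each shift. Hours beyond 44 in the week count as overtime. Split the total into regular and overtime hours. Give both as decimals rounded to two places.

Wed: 06:48–17:04 = 10 h 16 min; less 30 min break → 9 h 46 min
Thu: 08:46–20:21 = 11 h 35 min; less 30 min break → 11 h 5 min
Fri: 08:49–19:44 = 10 h 55 min; less 30 min break → 10 h 25 min
Sat: 08:15–20:12 = 11 h 57 min; less 30 min break → 11 h 27 min
Sun: 11:22–22:37 = 11 h 15 min; less 30 min break → 10 h 45 min
Total worked: 53 h 28 min = 53.47 h.
Threshold 44 h → overtime 9 h 28 min, regular 44 h 0 min.

Regular 44.00 hours, overtime 9.47 hours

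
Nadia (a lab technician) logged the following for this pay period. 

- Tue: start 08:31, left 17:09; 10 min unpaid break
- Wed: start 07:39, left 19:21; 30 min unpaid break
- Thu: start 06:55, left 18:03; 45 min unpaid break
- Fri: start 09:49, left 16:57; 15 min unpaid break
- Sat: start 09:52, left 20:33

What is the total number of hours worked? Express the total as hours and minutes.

47 h 37 min

Tue: 08:31–17:09 = 8 h 38 min; less 10 min break → 8 h 28 min
Wed: 07:39–19:21 = 11 h 42 min; less 30 min break → 11 h 12 min
Thu: 06:55–18:03 = 11 h 8 min; less 45 min break → 10 h 23 min
Fri: 09:49–16:57 = 7 h 8 min; less 15 min break → 6 h 53 min
Sat: 09:52–20:33 = 10 h 41 min
Total: 8 h 28 min + 11 h 12 min + 10 h 23 min + 6 h 53 min + 10 h 41 min = 47 h 37 min.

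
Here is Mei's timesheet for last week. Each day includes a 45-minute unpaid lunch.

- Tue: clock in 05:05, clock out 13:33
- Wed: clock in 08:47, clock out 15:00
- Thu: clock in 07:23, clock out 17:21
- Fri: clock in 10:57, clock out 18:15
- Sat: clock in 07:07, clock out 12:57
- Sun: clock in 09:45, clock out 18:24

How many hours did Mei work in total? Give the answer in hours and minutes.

Tue: 05:05–13:33 = 8 h 28 min; less 45 min break → 7 h 43 min
Wed: 08:47–15:00 = 6 h 13 min; less 45 min break → 5 h 28 min
Thu: 07:23–17:21 = 9 h 58 min; less 45 min break → 9 h 13 min
Fri: 10:57–18:15 = 7 h 18 min; less 45 min break → 6 h 33 min
Sat: 07:07–12:57 = 5 h 50 min; less 45 min break → 5 h 5 min
Sun: 09:45–18:24 = 8 h 39 min; less 45 min break → 7 h 54 min
Total: 7 h 43 min + 5 h 28 min + 9 h 13 min + 6 h 33 min + 5 h 5 min + 7 h 54 min = 41 h 56 min.

41 h 56 min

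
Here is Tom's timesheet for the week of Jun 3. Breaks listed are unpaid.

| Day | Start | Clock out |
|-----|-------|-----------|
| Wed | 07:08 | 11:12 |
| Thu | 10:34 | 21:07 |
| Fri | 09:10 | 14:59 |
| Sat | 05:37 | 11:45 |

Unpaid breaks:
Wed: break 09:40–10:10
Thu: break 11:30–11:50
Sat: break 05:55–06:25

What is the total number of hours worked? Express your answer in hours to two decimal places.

25.23 hours

Wed: 07:08–11:12 = 4 h 4 min; less 30 min break → 3 h 34 min
Thu: 10:34–21:07 = 10 h 33 min; less 20 min break → 10 h 13 min
Fri: 09:10–14:59 = 5 h 49 min
Sat: 05:37–11:45 = 6 h 8 min; less 30 min break → 5 h 38 min
Total: 3 h 34 min + 10 h 13 min + 5 h 49 min + 5 h 38 min = 25 h 14 min.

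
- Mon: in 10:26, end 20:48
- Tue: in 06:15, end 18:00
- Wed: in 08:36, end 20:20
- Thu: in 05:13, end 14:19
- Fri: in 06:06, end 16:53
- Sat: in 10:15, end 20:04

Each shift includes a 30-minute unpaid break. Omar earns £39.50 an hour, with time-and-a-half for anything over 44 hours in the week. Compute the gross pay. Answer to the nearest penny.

£2718.59

Mon: 10:26–20:48 = 10 h 22 min; less 30 min break → 9 h 52 min
Tue: 06:15–18:00 = 11 h 45 min; less 30 min break → 11 h 15 min
Wed: 08:36–20:20 = 11 h 44 min; less 30 min break → 11 h 14 min
Thu: 05:13–14:19 = 9 h 6 min; less 30 min break → 8 h 36 min
Fri: 06:06–16:53 = 10 h 47 min; less 30 min break → 10 h 17 min
Sat: 10:15–20:04 = 9 h 49 min; less 30 min break → 9 h 19 min
Total worked: 60 h 33 min = 3633 min.
Regular 44 h 0 min = 2640 min at £39.50/h; overtime 16 h 33 min = 993 min at £59.25/h.
Pay = (2640 × £39.50 + 993 × £59.25) ÷ 60 = £2718.59.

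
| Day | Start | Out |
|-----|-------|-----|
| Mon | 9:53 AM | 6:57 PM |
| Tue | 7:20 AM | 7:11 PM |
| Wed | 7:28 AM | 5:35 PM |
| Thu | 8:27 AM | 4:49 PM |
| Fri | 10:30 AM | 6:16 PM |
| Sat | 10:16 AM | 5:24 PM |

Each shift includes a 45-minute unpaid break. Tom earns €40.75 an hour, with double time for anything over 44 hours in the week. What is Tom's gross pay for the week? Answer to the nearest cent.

€2265.70

Mon: 9:53 AM–6:57 PM = 9 h 4 min; less 45 min break → 8 h 19 min
Tue: 7:20 AM–7:11 PM = 11 h 51 min; less 45 min break → 11 h 6 min
Wed: 7:28 AM–5:35 PM = 10 h 7 min; less 45 min break → 9 h 22 min
Thu: 8:27 AM–4:49 PM = 8 h 22 min; less 45 min break → 7 h 37 min
Fri: 10:30 AM–6:16 PM = 7 h 46 min; less 45 min break → 7 h 1 min
Sat: 10:16 AM–5:24 PM = 7 h 8 min; less 45 min break → 6 h 23 min
Total worked: 49 h 48 min = 2988 min.
Regular 44 h 0 min = 2640 min at €40.75/h; overtime 5 h 48 min = 348 min at €81.50/h.
Pay = (2640 × €40.75 + 348 × €81.50) ÷ 60 = €2265.70.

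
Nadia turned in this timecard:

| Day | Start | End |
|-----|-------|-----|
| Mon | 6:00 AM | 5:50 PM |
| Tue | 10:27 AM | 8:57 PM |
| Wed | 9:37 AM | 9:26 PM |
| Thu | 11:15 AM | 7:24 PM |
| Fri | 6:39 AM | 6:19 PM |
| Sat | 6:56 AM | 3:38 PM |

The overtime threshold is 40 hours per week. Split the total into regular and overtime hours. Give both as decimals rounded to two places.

Mon: 6:00 AM–5:50 PM = 11 h 50 min
Tue: 10:27 AM–8:57 PM = 10 h 30 min
Wed: 9:37 AM–9:26 PM = 11 h 49 min
Thu: 11:15 AM–7:24 PM = 8 h 9 min
Fri: 6:39 AM–6:19 PM = 11 h 40 min
Sat: 6:56 AM–3:38 PM = 8 h 42 min
Total worked: 62 h 40 min = 62.67 h.
Threshold 40 h → overtime 22 h 40 min, regular 40 h 0 min.

Regular 40.00 hours, overtime 22.67 hours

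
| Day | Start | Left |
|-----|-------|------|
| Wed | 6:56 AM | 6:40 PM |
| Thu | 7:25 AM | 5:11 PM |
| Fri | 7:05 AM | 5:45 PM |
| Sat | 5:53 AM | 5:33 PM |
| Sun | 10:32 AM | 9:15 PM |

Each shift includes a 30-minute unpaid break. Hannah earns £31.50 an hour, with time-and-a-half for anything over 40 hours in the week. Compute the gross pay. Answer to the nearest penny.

£1829.36

Wed: 6:56 AM–6:40 PM = 11 h 44 min; less 30 min break → 11 h 14 min
Thu: 7:25 AM–5:11 PM = 9 h 46 min; less 30 min break → 9 h 16 min
Fri: 7:05 AM–5:45 PM = 10 h 40 min; less 30 min break → 10 h 10 min
Sat: 5:53 AM–5:33 PM = 11 h 40 min; less 30 min break → 11 h 10 min
Sun: 10:32 AM–9:15 PM = 10 h 43 min; less 30 min break → 10 h 13 min
Total worked: 52 h 3 min = 3123 min.
Regular 40 h 0 min = 2400 min at £31.50/h; overtime 12 h 3 min = 723 min at £47.25/h.
Pay = (2400 × £31.50 + 723 × £47.25) ÷ 60 = £1829.36.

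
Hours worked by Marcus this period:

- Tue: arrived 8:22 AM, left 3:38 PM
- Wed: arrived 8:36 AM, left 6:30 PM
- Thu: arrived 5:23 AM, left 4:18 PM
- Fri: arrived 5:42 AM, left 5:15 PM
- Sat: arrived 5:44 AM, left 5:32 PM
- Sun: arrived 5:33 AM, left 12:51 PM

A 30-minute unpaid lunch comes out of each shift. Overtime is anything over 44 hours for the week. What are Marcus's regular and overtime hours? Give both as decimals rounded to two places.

Regular 44.00 hours, overtime 11.73 hours

Tue: 8:22 AM–3:38 PM = 7 h 16 min; less 30 min break → 6 h 46 min
Wed: 8:36 AM–6:30 PM = 9 h 54 min; less 30 min break → 9 h 24 min
Thu: 5:23 AM–4:18 PM = 10 h 55 min; less 30 min break → 10 h 25 min
Fri: 5:42 AM–5:15 PM = 11 h 33 min; less 30 min break → 11 h 3 min
Sat: 5:44 AM–5:32 PM = 11 h 48 min; less 30 min break → 11 h 18 min
Sun: 5:33 AM–12:51 PM = 7 h 18 min; less 30 min break → 6 h 48 min
Total worked: 55 h 44 min = 55.73 h.
Threshold 44 h → overtime 11 h 44 min, regular 44 h 0 min.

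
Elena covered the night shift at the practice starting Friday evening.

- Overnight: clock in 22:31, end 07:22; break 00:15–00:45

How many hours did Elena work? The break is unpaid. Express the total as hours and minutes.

8 h 21 min

Overnight: 22:31 → midnight = 1 h 29 min; midnight → 07:22 = 7 h 22 min; span 8 h 51 min; less 30 min break → 8 h 21 min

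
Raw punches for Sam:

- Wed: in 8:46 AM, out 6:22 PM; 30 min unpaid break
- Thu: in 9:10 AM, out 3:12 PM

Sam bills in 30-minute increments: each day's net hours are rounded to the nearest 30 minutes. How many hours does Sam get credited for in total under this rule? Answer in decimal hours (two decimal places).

15.00 hours

Wed: 8:46 AM–6:22 PM = 9 h 36 min − 30 min = 9 h 6 min → rounds to 9 h 0 min
Thu: 9:10 AM–3:12 PM = 6 h 2 min → rounds to 6 h 0 min
Total credited: 15 h 0 min.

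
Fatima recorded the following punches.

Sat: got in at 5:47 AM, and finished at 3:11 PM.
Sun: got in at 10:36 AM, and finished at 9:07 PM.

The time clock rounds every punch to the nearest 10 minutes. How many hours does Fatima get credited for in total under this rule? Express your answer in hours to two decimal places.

Sat: in 5:47 AM→5:50 AM, out 3:11 PM→3:10 PM; 9 h 20 min
Sun: in 10:36 AM→10:40 AM, out 9:07 PM→9:10 PM; 10 h 30 min
Total credited: 19 h 50 min.

19.83 hours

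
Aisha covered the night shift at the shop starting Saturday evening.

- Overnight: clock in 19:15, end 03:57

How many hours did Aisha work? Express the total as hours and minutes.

Overnight: 19:15 → midnight = 4 h 45 min; midnight → 03:57 = 3 h 57 min; span 8 h 42 min

8 h 42 min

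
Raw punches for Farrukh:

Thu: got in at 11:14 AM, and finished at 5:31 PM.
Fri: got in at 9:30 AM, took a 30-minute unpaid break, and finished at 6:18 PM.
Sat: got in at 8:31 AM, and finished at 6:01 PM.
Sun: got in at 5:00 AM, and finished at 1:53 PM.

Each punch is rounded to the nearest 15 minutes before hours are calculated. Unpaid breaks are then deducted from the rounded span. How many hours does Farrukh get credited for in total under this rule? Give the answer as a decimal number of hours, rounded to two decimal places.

Thu: in 11:14 AM→11:15 AM, out 5:31 PM→5:30 PM; 6 h 15 min
Fri: in 9:30 AM→9:30 AM, out 6:18 PM→6:15 PM; 8 h 45 min − 30 min = 8 h 15 min
Sat: in 8:31 AM→8:30 AM, out 6:01 PM→6:00 PM; 9 h 30 min
Sun: in 5:00 AM→5:00 AM, out 1:53 PM→2:00 PM; 9 h 0 min
Total credited: 33 h 0 min.

33.00 hours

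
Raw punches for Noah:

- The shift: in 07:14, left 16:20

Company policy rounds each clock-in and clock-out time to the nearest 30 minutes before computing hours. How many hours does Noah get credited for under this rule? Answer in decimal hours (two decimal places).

9.50 hours

The shift: in 07:14→07:00, out 16:20→16:30; 9 h 30 min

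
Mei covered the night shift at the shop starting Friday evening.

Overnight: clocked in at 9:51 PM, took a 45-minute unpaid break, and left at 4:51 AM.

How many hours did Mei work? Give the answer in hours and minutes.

Overnight: 9:51 PM → midnight = 2 h 9 min; midnight → 4:51 AM = 4 h 51 min; span 7 h 0 min; less 45 min break → 6 h 15 min

6 h 15 min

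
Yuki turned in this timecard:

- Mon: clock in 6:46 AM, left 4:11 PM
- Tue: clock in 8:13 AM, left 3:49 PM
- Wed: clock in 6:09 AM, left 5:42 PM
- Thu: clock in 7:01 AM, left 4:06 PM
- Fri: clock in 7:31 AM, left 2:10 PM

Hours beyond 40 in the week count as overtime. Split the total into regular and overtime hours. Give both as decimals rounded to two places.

Regular 40.00 hours, overtime 4.30 hours

Mon: 6:46 AM–4:11 PM = 9 h 25 min
Tue: 8:13 AM–3:49 PM = 7 h 36 min
Wed: 6:09 AM–5:42 PM = 11 h 33 min
Thu: 7:01 AM–4:06 PM = 9 h 5 min
Fri: 7:31 AM–2:10 PM = 6 h 39 min
Total worked: 44 h 18 min = 44.30 h.
Threshold 40 h → overtime 4 h 18 min, regular 40 h 0 min.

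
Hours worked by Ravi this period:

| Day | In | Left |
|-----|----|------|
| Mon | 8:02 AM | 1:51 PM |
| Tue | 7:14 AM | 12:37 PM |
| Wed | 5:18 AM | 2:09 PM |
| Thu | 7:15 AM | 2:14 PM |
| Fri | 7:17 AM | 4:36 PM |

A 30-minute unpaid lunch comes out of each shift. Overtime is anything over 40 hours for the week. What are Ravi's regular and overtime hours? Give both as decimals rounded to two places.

Regular 33.85 hours, overtime 0.00 hours

Mon: 8:02 AM–1:51 PM = 5 h 49 min; less 30 min break → 5 h 19 min
Tue: 7:14 AM–12:37 PM = 5 h 23 min; less 30 min break → 4 h 53 min
Wed: 5:18 AM–2:09 PM = 8 h 51 min; less 30 min break → 8 h 21 min
Thu: 7:15 AM–2:14 PM = 6 h 59 min; less 30 min break → 6 h 29 min
Fri: 7:17 AM–4:36 PM = 9 h 19 min; less 30 min break → 8 h 49 min
Total worked: 33 h 51 min = 33.85 h.
Threshold 40 h → overtime 0 h 0 min, regular 33 h 51 min.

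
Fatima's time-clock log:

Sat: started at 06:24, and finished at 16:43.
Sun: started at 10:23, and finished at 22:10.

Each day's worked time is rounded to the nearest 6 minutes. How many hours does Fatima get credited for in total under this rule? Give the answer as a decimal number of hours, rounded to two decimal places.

Sat: 06:24–16:43 = 10 h 19 min → rounds to 10 h 18 min
Sun: 10:23–22:10 = 11 h 47 min → rounds to 11 h 48 min
Total credited: 22 h 6 min.

22.10 hours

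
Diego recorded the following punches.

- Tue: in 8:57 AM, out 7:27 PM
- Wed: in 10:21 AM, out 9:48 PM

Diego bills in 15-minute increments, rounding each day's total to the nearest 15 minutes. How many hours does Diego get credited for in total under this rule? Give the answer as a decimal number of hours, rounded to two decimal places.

Tue: 8:57 AM–7:27 PM = 10 h 30 min → rounds to 10 h 30 min
Wed: 10:21 AM–9:48 PM = 11 h 27 min → rounds to 11 h 30 min
Total credited: 22 h 0 min.

22.00 hours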